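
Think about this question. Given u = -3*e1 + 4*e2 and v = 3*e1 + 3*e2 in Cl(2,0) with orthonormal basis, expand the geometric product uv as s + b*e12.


Expand: (-3*e1 + 4*e2)(3*e1 + 3*e2)
= (-3)*3*e1e1 + (-3)*3*e1e2 + 4*3*e2e1 + 4*3*e2e2
Using e1^2 = e2^2 = 1, e2e1 = -e1e2:
Scalar part s = (-3)*3 + 4*3 = -9 + 12 = 3
Bivector part b = (-3)*3 - 4*3 = -9 - 12 = -21
uv = 3 - 21*e12


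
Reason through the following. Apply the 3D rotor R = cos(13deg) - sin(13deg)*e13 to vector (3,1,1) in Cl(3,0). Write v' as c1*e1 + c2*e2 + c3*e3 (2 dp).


Rotor R = cos(13deg) - sin(13deg)*e13
Rotation angle theta = 2 * 13 = 26 degrees in the e13 plane (e1 -> e3).
The component perpendicular to the plane (e2) is invariant: v'_2 = v2 = 1.00
cos(26deg) = 0.8988, sin(26deg) = 0.4384
v'_1 = v1*cos(theta) - v3*sin(theta) = 3*0.8988 - 1*0.4384 = 2.26
v'_3 = v1*sin(theta) + v3*cos(theta) = 3*0.4384 + 1*0.8988 = 2.21
v' = 2.26*e1 + 1.00*e2 + 2.21*e3


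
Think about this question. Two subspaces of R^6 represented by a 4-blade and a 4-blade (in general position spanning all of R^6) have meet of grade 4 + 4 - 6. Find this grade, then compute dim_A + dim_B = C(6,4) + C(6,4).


Meet grade = grade(A) + grade(B) - n
= 4 + 4 - 6 = 2
C(6,4) = 15
C(6,4) = 15
dim_A + dim_B = 15 + 15 = 30


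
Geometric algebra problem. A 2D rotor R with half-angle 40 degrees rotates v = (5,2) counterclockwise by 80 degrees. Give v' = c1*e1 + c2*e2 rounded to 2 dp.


Rotor R = cos(40deg) - sin(40deg)*e12
Rotation angle theta = 2 * 40 = 80 degrees
v' = R*v*~R rotates v by theta.
cos(80deg) = 0.1736, sin(80deg) = 0.9848
v'_1 = 5*cos(80deg) - 2*sin(80deg)
= 5*0.1736 - 2*0.9848
= -1.10
v'_2 = 5*sin(80deg) + 2*cos(80deg)
= 5*0.9848 + 2*0.1736
= 5.27
v' = -1.10*e1 + 5.27*e2


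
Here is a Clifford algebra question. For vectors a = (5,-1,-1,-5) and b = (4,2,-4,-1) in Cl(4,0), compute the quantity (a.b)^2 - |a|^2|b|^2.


a . b = 5*4 + (-1)*2 + (-1)*(-4) + (-5)*(-1)
= 20 + (-2) + 4 + 5 = 27
|a|^2 = 5^2 + (-1)^2 + (-1)^2 + (-5)^2 = 52
|b|^2 = 4^2 + 2^2 + (-4)^2 + (-1)^2 = 37
(a.b)^2 = 27^2 = 729
|a|^2 * |b|^2 = 52 * 37 = 1924
Result = 729 - 1924 = -1195


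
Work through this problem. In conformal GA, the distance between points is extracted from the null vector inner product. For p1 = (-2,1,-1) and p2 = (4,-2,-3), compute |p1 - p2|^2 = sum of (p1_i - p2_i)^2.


p1 - p2 = (-6, 3, 2)
|p1 - p2|^2 = (-6)^2 + 3^2 + 2^2
= 36 + 9 + 4
= 49


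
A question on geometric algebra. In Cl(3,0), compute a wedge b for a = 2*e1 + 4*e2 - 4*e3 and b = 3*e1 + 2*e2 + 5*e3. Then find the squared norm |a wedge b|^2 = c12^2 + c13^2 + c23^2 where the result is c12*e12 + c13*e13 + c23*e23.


a wedge b = (a1*b2 - a2*b1)*e12 + (a1*b3 - a3*b1)*e13 + (a2*b3 - a3*b2)*e23
e12 coeff: 2*2 - 4*3 = 4 - 12 = -8
e13 coeff: 2*5 - (-4)*3 = 10 - (-12) = 22
e23 coeff: 4*5 - (-4)*2 = 20 - (-8) = 28
|a wedge b|^2 = (-8)^2 + 22^2 + 28^2
= 64 + 484 + 784
= 1332


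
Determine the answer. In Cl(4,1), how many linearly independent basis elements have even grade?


Even subalgebra dimension = 2^(n-1)
n = 4 + 1 = 5
2^(5 - 1) = 2^4 = 16
Verification: sum of C(5,k) for even k = 1 + 10 + 5 = 16
Result = 16


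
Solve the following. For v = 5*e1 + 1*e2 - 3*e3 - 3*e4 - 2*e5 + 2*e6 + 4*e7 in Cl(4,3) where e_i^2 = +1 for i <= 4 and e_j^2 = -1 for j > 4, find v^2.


v^2 = sum of c_i^2 * e_i^2
Positive signature terms (e_i^2 = +1): 5^2 + 1^2 + (-3)^2 + (-3)^2 = 44
Negative signature terms (e_j^2 = -1): (-2)^2 + 2^2 + 4^2 = 24
v^2 = 44 - 24 = 20


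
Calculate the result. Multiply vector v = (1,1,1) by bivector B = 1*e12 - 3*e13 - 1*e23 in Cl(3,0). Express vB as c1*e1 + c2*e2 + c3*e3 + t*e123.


vB has grade-1 (vector) and grade-3 (trivector) parts: vB = (v _| B) + (v ^ B).
Vector part <vB>_1:
  e1: -v2*b12 - v3*b13 = -(1)*(1) - (1)*(-3) = 2
  e2: v1*b12 - v3*b23 = (1)*(1) - (1)*(-1) = 2
  e3: v1*b13 + v2*b23 = (1)*(-3) + (1)*(-1) = -4
Trivector part <vB>_3:
  e123: v1*b23 - v2*b13 + v3*b12 = (1)*(-1) - (1)*(-3) + (1)*(1) = 3
vB = 2*e1 + 2*e2 - 4*e3 + 3*e123


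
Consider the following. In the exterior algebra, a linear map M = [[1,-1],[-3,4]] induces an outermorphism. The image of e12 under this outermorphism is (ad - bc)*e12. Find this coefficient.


The outermorphism of a linear map f sends e1^e2 to f(e1)^f(e2).
f(e1) = 1*e1 - 3*e2
f(e2) = -1*e1 + 4*e2
f(e1) ^ f(e2) = (1*e1 - 3*e2) ^ (-1*e1 + 4*e2)
= 1*4*e12 + (-3)*(-1)*e21
= (4 - 3)*e12
= 1*e12
Coefficient = 1


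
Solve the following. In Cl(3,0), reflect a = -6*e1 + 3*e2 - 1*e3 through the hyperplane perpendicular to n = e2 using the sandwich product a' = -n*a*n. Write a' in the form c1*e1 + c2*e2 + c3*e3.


Reflection formula: a' = -n*a*n, with n = e2 (unit vector, n^2 = 1).
For reflection through hyperplane perp to e2:
The component along e2 flips sign, others stay.
a = (-6, 3, -1)
a' = (-6, -3, -1)
a' = -6*e1 - 3*e2 - 1*e3


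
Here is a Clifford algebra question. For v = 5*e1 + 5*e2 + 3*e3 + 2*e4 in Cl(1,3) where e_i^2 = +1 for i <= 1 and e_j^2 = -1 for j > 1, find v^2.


v^2 = sum of c_i^2 * e_i^2
Positive signature terms (e_i^2 = +1): 5^2 = 25
Negative signature terms (e_j^2 = -1): 5^2 + 3^2 + 2^2 = 38
v^2 = 25 - 38 = -13


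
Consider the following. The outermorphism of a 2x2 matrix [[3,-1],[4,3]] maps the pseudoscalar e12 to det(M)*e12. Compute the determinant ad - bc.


The outermorphism of a linear map f sends e1^e2 to f(e1)^f(e2).
f(e1) = 3*e1 + 4*e2
f(e2) = -1*e1 + 3*e2
f(e1) ^ f(e2) = (3*e1 + 4*e2) ^ (-1*e1 + 3*e2)
= 3*3*e12 + 4*(-1)*e21
= (9 - (-4))*e12
= 13*e12
Coefficient = 13


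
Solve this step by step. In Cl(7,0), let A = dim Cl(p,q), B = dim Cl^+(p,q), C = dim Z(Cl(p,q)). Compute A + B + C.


n = 7 + 0 = 7
Total dim = 2^7 = 128
Even subalgebra dim = 2^6 = 64
n is odd, so center dim = 2
Sum = 128 + 64 + 2 = 194


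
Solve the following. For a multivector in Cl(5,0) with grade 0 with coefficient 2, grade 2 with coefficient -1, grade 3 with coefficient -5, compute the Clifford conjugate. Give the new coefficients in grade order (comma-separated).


Clifford conjugate sign for grade k: (-1)^(k(k+1)/2)
Grade 0: (-1)^(0*1/2) = (-1)^0 = 1, coeff 2 -> 2
Grade 2: (-1)^(2*3/2) = (-1)^3 = -1, coeff -1 -> 1
Grade 3: (-1)^(3*4/2) = (-1)^6 = 1, coeff -5 -> -5
Conjugated coefficients: 2, 1, -5


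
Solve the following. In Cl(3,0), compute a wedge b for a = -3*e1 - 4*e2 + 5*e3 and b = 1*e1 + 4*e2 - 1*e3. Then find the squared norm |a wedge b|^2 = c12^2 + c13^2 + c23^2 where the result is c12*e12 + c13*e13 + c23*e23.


a wedge b = (a1*b2 - a2*b1)*e12 + (a1*b3 - a3*b1)*e13 + (a2*b3 - a3*b2)*e23
e12 coeff: (-3)*4 - (-4)*1 = -12 - (-4) = -8
e13 coeff: (-3)*(-1) - 5*1 = 3 - 5 = -2
e23 coeff: (-4)*(-1) - 5*4 = 4 - 20 = -16
|a wedge b|^2 = (-8)^2 + (-2)^2 + (-16)^2
= 64 + 4 + 256
= 324


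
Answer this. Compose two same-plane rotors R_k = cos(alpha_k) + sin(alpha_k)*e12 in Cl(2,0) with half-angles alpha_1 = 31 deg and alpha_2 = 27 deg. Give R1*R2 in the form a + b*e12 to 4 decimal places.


Same-plane rotors commute and their half-angles add:
R1*R2 = cos(a1 + a2) + sin(a1 + a2)*e12.
a1 + a2 = 31 + 27 = 58 deg
cos(58 deg) = 0.5299
sin(58 deg) = 0.8480
R1*R2 = 0.5299 + 0.8480*e12


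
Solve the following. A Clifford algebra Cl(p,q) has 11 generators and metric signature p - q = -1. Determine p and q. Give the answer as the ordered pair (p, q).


We need p + q = 11 and p - q = -1.
Adding: 2p = 11 + (-1) = 10, so p = 5.
Then q = 11 - 5 = 6.
(p, q) = (5, 6)


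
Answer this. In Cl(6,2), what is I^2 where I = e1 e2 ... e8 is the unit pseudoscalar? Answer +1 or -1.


The pseudoscalar I = e1...e_n (product of all n generators) of Cl(p,q) satisfies I^2 = (-1)^(q + n(n-1)/2).
p = 6, q = 2, n = p + q = 8
n(n-1)/2 = 8 * 7 / 2 = 28
Exponent = q + n(n-1)/2 = 2 + 28 = 30
I^2 = (-1)^30 = +1


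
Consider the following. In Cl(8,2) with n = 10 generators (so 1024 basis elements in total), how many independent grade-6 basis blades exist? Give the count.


Number of grade-k basis blades in Cl(p,q) with n = p + q is C(n, k).
n = 8 + 2 = 10
C(10, 6) = 10! / (6! * 4!)
= 3628800 / (720 * 24)
= 210


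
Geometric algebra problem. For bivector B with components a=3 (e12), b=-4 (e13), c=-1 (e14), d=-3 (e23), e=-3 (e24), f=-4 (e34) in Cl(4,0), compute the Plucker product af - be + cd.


Plucker relation: af - be + cd
a*f = 3*(-4) = -12
b*e = (-4)*(-3) = 12
c*d = (-1)*(-3) = 3
af - be + cd = -12 - 12 + 3
= -21


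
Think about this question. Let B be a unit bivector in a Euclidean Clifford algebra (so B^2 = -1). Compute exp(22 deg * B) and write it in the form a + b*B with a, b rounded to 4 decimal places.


For a unit bivector B with B^2 = -1, the exponential series gives
e^(theta*B) = cos(theta) + sin(theta)*B (the GA analogue of Euler's formula).
theta = 22 degrees = 0.383972 rad
cos(22 deg) = 0.9272
sin(22 deg) = 0.3746
exp(theta*B) = 0.9272 + 0.3746*B


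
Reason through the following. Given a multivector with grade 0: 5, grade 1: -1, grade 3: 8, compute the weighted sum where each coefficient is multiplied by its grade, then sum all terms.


Grade-weighted sum = sum of grade_k * coefficient_k
0*5 = 0
1*(-1) = -1
3*8 = 24
Total = 0 + (-1) + 24 = 23


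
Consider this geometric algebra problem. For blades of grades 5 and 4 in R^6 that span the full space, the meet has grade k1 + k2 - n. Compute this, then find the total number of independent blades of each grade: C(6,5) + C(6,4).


Meet grade = grade(A) + grade(B) - n
= 5 + 4 - 6 = 3
C(6,5) = 6
C(6,4) = 15
dim_A + dim_B = 6 + 15 = 21


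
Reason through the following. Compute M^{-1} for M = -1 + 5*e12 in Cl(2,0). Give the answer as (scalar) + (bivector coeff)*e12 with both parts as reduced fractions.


M = -1 + 5*e12, where e12^2 = -1.
Since M commutes with its reverse ~M = a - b*e12, M * ~M = a^2 - b^2*e12^2 = a^2 + b^2.
So M^{-1} = ~M / (a^2 + b^2) = (a - b*e12)/(a^2 + b^2).
a^2 + b^2 = 1 + 25 = 26
Scalar part = -1/26 = -1/26
Bivector coeff = -5/26 = -5/26
M^{-1} = -1/26 - 5/26*e12


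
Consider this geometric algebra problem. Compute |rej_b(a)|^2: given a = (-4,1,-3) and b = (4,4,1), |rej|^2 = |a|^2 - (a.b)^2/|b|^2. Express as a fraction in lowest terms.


|a|^2 = (-4)^2 + 1^2 + (-3)^2 = 26
|b|^2 = 4^2 + 4^2 + 1^2 = 33
a . b = (-4)*4 + 1*4 + (-3)*1 = -15
(a.b)^2 = (-15)^2 = 225
|rej|^2 = 26 - 225/33
= (858 - 225)/33
= 633/33
In lowest terms: 211/11


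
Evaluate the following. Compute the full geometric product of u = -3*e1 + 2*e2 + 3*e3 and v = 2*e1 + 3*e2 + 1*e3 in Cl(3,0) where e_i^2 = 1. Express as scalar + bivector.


In Cl(3,0): e_i^2 = 1, e_ie_j = -e_je_i for i != j.
Scalar part = u . v = (-3)*2 + 2*3 + 3*1
= -6 + 6 + 3 = 3
e12 coeff = (-3)*3 - 2*2 = -9 - 4 = -13
e13 coeff = (-3)*1 - 3*2 = -3 - 6 = -9
e23 coeff = 2*1 - 3*3 = 2 - 9 = -7
uv = 3 - 13*e12 - 9*e13 - 7*e23


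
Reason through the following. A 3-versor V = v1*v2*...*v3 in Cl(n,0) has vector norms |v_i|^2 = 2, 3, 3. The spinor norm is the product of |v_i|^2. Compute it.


Spinor norm N(V) = |v1|^2 * |v2|^2 * ... * |v3|^2
= 2 * 3 * 3
Running product: 2, 6, 18
N(V) = 18


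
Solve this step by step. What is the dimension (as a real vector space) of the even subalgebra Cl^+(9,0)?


Even subalgebra dimension = 2^(n-1)
n = 9 + 0 = 9
2^(9 - 1) = 2^8 = 256
Verification: sum of C(9,k) for even k = 1 + 36 + 126 + 84 + 9 = 256
Result = 256


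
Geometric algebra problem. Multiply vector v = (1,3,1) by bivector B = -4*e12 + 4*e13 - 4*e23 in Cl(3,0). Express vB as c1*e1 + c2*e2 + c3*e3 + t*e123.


vB has grade-1 (vector) and grade-3 (trivector) parts: vB = (v _| B) + (v ^ B).
Vector part <vB>_1:
  e1: -v2*b12 - v3*b13 = -(3)*(-4) - (1)*(4) = 8
  e2: v1*b12 - v3*b23 = (1)*(-4) - (1)*(-4) = 0
  e3: v1*b13 + v2*b23 = (1)*(4) + (3)*(-4) = -8
Trivector part <vB>_3:
  e123: v1*b23 - v2*b13 + v3*b12 = (1)*(-4) - (3)*(4) + (1)*(-4) = -20
vB = 8*e1 + 0*e2 - 8*e3 - 20*e123


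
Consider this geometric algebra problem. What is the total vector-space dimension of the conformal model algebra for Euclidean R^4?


The conformal model of R^4 uses Cl(5,1): the 4 Euclidean generators plus two extra orthogonal generators e+ (e+^2 = +1) and e- (e-^2 = -1), from which the null vectors e0, einf are built.
Number of generators m = 4 + 2 = 6.
dim Cl(p,q) = 2^m = 2^6 = 64


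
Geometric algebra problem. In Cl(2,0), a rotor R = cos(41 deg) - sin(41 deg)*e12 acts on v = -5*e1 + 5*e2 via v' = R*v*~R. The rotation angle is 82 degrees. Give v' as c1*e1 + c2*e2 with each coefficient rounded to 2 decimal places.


Rotor R = cos(41deg) - sin(41deg)*e12
Rotation angle theta = 2 * 41 = 82 degrees
v' = R*v*~R rotates v by theta.
cos(82deg) = 0.1392, sin(82deg) = 0.9903
v'_1 = -5*cos(82deg) - 5*sin(82deg)
= -5*0.1392 - 5*0.9903
= -5.65
v'_2 = -5*sin(82deg) + 5*cos(82deg)
= -5*0.9903 + 5*0.1392
= -4.26
v' = -5.65*e1 - 4.26*e2


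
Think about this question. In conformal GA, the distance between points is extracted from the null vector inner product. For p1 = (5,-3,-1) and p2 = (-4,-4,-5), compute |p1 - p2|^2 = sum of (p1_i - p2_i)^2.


p1 - p2 = (9, 1, 4)
|p1 - p2|^2 = 9^2 + 1^2 + 4^2
= 81 + 1 + 16
= 98


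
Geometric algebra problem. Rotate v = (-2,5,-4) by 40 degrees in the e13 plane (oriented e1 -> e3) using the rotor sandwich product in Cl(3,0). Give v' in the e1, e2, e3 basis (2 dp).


Rotor R = cos(20deg) - sin(20deg)*e13
Rotation angle theta = 2 * 20 = 40 degrees in the e13 plane (e1 -> e3).
The component perpendicular to the plane (e2) is invariant: v'_2 = v2 = 5.00
cos(40deg) = 0.7660, sin(40deg) = 0.6428
v'_1 = v1*cos(theta) - v3*sin(theta) = -2*0.7660 - (-4)*0.6428 = 1.04
v'_3 = v1*sin(theta) + v3*cos(theta) = -2*0.6428 + (-4)*0.7660 = -4.35
v' = 1.04*e1 + 5.00*e2 - 4.35*e3


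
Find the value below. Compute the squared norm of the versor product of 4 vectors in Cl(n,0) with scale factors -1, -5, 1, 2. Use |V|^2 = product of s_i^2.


Each vector v_i has |v_i|^2 = s_i^2
Squared scales: (-1)^2 = 1, (-5)^2 = 25, 1^2 = 1, 2^2 = 4
|V|^2 = 1 * 25 * 1 * 4
= 100


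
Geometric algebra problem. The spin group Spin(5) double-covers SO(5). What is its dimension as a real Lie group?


Spin(n) double-covers SO(n); both have Lie algebra so(n) of dimension n(n-1)/2.
n = 5
n(n-1) = 5 * 4 = 20
dim Spin(5) = 20/2 = 10


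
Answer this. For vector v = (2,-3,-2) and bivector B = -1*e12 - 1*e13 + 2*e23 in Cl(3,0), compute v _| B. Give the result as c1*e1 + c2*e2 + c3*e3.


Left contraction v _| B = <vB>_1 (grade-1 part of the geometric product vB).
Using e1_|e12 = e2, e2_|e12 = -e1, e1_|e13 = e3, e3_|e13 = -e1, e2_|e23 = e3, e3_|e23 = -e2:
e1 coeff: -v2*b12 - v3*b13 = -(-3)*(-1) - (-2)*(-1) = -5
e2 coeff: v1*b12 - v3*b23 = (2)*(-1) - (-2)*(2) = 2
e3 coeff: v1*b13 + v2*b23 = (2)*(-1) + (-3)*(2) = -8
v _| B = -5*e1 + 2*e2 - 8*e3


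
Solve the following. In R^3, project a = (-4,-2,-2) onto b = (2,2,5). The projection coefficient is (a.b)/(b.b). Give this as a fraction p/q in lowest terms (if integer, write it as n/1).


Projection coefficient = (a . b) / (b . b)
a . b = (-4)*2 + (-2)*2 + (-2)*5
= -8 + (-4) + (-10) = -22
b . b = 2^2 + 2^2 + 5^2
= 4 + 4 + 25 = 33
Coefficient = -22/33
In lowest terms: -2/3


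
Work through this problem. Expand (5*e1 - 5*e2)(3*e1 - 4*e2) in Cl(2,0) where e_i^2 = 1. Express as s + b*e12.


Expand: (5*e1 - 5*e2)(3*e1 - 4*e2)
= 5*3*e1e1 + 5*(-4)*e1e2 + (-5)*3*e2e1 + (-5)*(-4)*e2e2
Using e1^2 = e2^2 = 1, e2e1 = -e1e2:
Scalar part s = 5*3 + (-5)*(-4) = 15 + 20 = 35
Bivector part b = 5*(-4) - (-5)*3 = -20 - (-15) = -5
uv = 35 - 5*e12


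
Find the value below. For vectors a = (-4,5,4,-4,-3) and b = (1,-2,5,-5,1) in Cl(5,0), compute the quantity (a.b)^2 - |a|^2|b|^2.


a . b = (-4)*1 + 5*(-2) + 4*5 + (-4)*(-5) + (-3)*1
= -4 + (-10) + 20 + 20 + (-3) = 23
|a|^2 = (-4)^2 + 5^2 + 4^2 + (-4)^2 + (-3)^2 = 82
|b|^2 = 1^2 + (-2)^2 + 5^2 + (-5)^2 + 1^2 = 56
(a.b)^2 = 23^2 = 529
|a|^2 * |b|^2 = 82 * 56 = 4592
Result = 529 - 4592 = -4063


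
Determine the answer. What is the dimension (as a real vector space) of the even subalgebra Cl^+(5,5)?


Even subalgebra dimension = 2^(n-1)
n = 5 + 5 = 10
2^(10 - 1) = 2^9 = 512
Verification: sum of C(10,k) for even k = 1 + 45 + 210 + 210 + 45 + 1 = 512
Result = 512


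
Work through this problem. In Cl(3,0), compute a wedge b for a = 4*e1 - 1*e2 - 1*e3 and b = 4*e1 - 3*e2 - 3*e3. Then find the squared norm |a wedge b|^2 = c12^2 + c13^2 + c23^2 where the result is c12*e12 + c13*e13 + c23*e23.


a wedge b = (a1*b2 - a2*b1)*e12 + (a1*b3 - a3*b1)*e13 + (a2*b3 - a3*b2)*e23
e12 coeff: 4*(-3) - (-1)*4 = -12 - (-4) = -8
e13 coeff: 4*(-3) - (-1)*4 = -12 - (-4) = -8
e23 coeff: (-1)*(-3) - (-1)*(-3) = 3 - 3 = 0
|a wedge b|^2 = (-8)^2 + (-8)^2 + 0^2
= 64 + 64 + 0
= 128


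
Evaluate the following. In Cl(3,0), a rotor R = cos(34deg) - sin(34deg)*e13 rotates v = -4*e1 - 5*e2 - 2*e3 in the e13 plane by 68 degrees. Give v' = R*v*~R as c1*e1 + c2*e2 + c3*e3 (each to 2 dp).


Rotor R = cos(34deg) - sin(34deg)*e13
Rotation angle theta = 2 * 34 = 68 degrees in the e13 plane (e1 -> e3).
The component perpendicular to the plane (e2) is invariant: v'_2 = v2 = -5.00
cos(68deg) = 0.3746, sin(68deg) = 0.9272
v'_1 = v1*cos(theta) - v3*sin(theta) = -4*0.3746 - (-2)*0.9272 = 0.36
v'_3 = v1*sin(theta) + v3*cos(theta) = -4*0.9272 + (-2)*0.3746 = -4.46
v' = 0.36*e1 - 5.00*e2 - 4.46*e3


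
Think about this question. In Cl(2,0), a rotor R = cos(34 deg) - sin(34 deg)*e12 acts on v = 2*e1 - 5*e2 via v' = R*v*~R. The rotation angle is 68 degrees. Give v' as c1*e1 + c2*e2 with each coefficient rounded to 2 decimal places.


Rotor R = cos(34deg) - sin(34deg)*e12
Rotation angle theta = 2 * 34 = 68 degrees
v' = R*v*~R rotates v by theta.
cos(68deg) = 0.3746, sin(68deg) = 0.9272
v'_1 = 2*cos(68deg) - (-5)*sin(68deg)
= 2*0.3746 - (-5)*0.9272
= 5.39
v'_2 = 2*sin(68deg) + (-5)*cos(68deg)
= 2*0.9272 + (-5)*0.3746
= -0.02
v' = 5.39*e1 - 0.02*e2


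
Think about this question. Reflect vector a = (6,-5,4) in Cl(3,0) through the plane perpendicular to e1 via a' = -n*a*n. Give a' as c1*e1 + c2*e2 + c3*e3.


Reflection formula: a' = -n*a*n, with n = e1 (unit vector, n^2 = 1).
For reflection through hyperplane perp to e1:
The component along e1 flips sign, others stay.
a = (6, -5, 4)
a' = (-6, -5, 4)
a' = -6*e1 - 5*e2 + 4*e3


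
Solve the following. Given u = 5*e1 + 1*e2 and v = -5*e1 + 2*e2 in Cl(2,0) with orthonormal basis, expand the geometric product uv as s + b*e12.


Expand: (5*e1 + 1*e2)(-5*e1 + 2*e2)
= 5*(-5)*e1e1 + 5*2*e1e2 + 1*(-5)*e2e1 + 1*2*e2e2
Using e1^2 = e2^2 = 1, e2e1 = -e1e2:
Scalar part s = 5*(-5) + 1*2 = -25 + 2 = -23
Bivector part b = 5*2 - 1*(-5) = 10 - (-5) = 15
uv = -23 + 15*e12


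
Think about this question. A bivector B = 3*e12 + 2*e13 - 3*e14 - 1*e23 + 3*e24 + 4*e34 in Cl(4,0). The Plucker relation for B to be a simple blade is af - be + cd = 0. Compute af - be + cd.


Plucker relation: af - be + cd
a*f = 3*4 = 12
b*e = 2*3 = 6
c*d = (-3)*(-1) = 3
af - be + cd = 12 - 6 + 3
= 9


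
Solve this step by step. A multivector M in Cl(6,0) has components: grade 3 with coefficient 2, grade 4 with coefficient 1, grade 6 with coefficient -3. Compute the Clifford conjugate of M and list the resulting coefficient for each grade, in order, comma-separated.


Clifford conjugate sign for grade k: (-1)^(k(k+1)/2)
Grade 3: (-1)^(3*4/2) = (-1)^6 = 1, coeff 2 -> 2
Grade 4: (-1)^(4*5/2) = (-1)^10 = 1, coeff 1 -> 1
Grade 6: (-1)^(6*7/2) = (-1)^21 = -1, coeff -3 -> 3
Conjugated coefficients: 2, 1, 3


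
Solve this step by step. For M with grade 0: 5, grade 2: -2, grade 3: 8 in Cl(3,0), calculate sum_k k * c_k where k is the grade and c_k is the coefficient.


Grade-weighted sum = sum of grade_k * coefficient_k
0*5 = 0
2*(-2) = -4
3*8 = 24
Total = 0 + (-4) + 24 = 20


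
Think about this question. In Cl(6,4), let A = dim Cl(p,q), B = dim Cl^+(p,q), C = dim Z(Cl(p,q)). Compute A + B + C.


n = 6 + 4 = 10
Total dim = 2^10 = 1024
Even subalgebra dim = 2^9 = 512
n is even, so center dim = 1
Sum = 1024 + 512 + 1 = 1537


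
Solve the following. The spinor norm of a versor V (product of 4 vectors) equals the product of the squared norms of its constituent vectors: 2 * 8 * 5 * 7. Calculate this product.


Spinor norm N(V) = |v1|^2 * |v2|^2 * ... * |v4|^2
= 2 * 8 * 5 * 7
Running product: 2, 16, 80, 560
N(V) = 560


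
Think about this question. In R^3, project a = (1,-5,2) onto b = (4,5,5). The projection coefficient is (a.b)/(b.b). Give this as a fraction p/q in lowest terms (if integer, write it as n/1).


Projection coefficient = (a . b) / (b . b)
a . b = 1*4 + (-5)*5 + 2*5
= 4 + (-25) + 10 = -11
b . b = 4^2 + 5^2 + 5^2
= 16 + 25 + 25 = 66
Coefficient = -11/66
In lowest terms: -1/6


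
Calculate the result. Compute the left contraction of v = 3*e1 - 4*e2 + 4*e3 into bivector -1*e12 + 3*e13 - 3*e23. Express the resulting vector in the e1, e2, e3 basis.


Left contraction v _| B = <vB>_1 (grade-1 part of the geometric product vB).
Using e1_|e12 = e2, e2_|e12 = -e1, e1_|e13 = e3, e3_|e13 = -e1, e2_|e23 = e3, e3_|e23 = -e2:
e1 coeff: -v2*b12 - v3*b13 = -(-4)*(-1) - (4)*(3) = -16
e2 coeff: v1*b12 - v3*b23 = (3)*(-1) - (4)*(-3) = 9
e3 coeff: v1*b13 + v2*b23 = (3)*(3) + (-4)*(-3) = 21
v _| B = -16*e1 + 9*e2 + 21*e3


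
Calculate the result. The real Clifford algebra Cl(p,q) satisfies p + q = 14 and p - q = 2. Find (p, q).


We need p + q = 14 and p - q = 2.
Adding: 2p = 14 + 2 = 16, so p = 8.
Then q = 14 - 8 = 6.
(p, q) = (8, 6)


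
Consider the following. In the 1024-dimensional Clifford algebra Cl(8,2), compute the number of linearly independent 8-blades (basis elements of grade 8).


Number of grade-k basis blades in Cl(p,q) with n = p + q is C(n, k).
n = 8 + 2 = 10
C(10, 8) = 10! / (8! * 2!)
= 3628800 / (40320 * 2)
= 45


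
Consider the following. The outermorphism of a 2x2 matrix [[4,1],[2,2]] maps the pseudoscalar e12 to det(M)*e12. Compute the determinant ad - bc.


The outermorphism of a linear map f sends e1^e2 to f(e1)^f(e2).
f(e1) = 4*e1 + 2*e2
f(e2) = 1*e1 + 2*e2
f(e1) ^ f(e2) = (4*e1 + 2*e2) ^ (1*e1 + 2*e2)
= 4*2*e12 + 2*1*e21
= (8 - 2)*e12
= 6*e12
Coefficient = 6


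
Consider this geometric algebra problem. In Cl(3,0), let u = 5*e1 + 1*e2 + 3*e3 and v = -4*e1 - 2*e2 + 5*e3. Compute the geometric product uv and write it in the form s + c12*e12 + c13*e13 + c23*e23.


In Cl(3,0): e_i^2 = 1, e_ie_j = -e_je_i for i != j.
Scalar part = u . v = 5*(-4) + 1*(-2) + 3*5
= -20 + (-2) + 15 = -7
e12 coeff = 5*(-2) - 1*(-4) = -10 - (-4) = -6
e13 coeff = 5*5 - 3*(-4) = 25 - (-12) = 37
e23 coeff = 1*5 - 3*(-2) = 5 - (-6) = 11
uv = -7 - 6*e12 + 37*e13 + 11*e23


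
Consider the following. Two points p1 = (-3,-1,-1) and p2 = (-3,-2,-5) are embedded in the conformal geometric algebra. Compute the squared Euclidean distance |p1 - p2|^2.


p1 - p2 = (0, 1, 4)
|p1 - p2|^2 = 0^2 + 1^2 + 4^2
= 0 + 1 + 16
= 17


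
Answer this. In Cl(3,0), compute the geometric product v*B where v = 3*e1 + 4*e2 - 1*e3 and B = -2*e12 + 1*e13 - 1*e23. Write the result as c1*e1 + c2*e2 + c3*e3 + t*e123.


vB has grade-1 (vector) and grade-3 (trivector) parts: vB = (v _| B) + (v ^ B).
Vector part <vB>_1:
  e1: -v2*b12 - v3*b13 = -(4)*(-2) - (-1)*(1) = 9
  e2: v1*b12 - v3*b23 = (3)*(-2) - (-1)*(-1) = -7
  e3: v1*b13 + v2*b23 = (3)*(1) + (4)*(-1) = -1
Trivector part <vB>_3:
  e123: v1*b23 - v2*b13 + v3*b12 = (3)*(-1) - (4)*(1) + (-1)*(-2) = -5
vB = 9*e1 - 7*e2 - 1*e3 - 5*e123


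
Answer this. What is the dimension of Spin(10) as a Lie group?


Spin(n) double-covers SO(n); both have Lie algebra so(n) of dimension n(n-1)/2.
n = 10
n(n-1) = 10 * 9 = 90
dim Spin(10) = 90/2 = 45


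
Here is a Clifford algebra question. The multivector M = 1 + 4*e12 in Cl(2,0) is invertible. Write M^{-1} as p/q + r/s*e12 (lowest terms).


M = 1 + 4*e12, where e12^2 = -1.
Since M commutes with its reverse ~M = a - b*e12, M * ~M = a^2 - b^2*e12^2 = a^2 + b^2.
So M^{-1} = ~M / (a^2 + b^2) = (a - b*e12)/(a^2 + b^2).
a^2 + b^2 = 1 + 16 = 17
Scalar part = 1/17 = 1/17
Bivector coeff = -4/17 = -4/17
M^{-1} = 1/17 - 4/17*e12


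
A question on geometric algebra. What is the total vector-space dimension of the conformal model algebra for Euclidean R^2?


The conformal model of R^2 uses Cl(3,1): the 2 Euclidean generators plus two extra orthogonal generators e+ (e+^2 = +1) and e- (e-^2 = -1), from which the null vectors e0, einf are built.
Number of generators m = 2 + 2 = 4.
dim Cl(p,q) = 2^m = 2^4 = 16


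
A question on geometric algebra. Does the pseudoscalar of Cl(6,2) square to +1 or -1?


The pseudoscalar I = e1...e_n (product of all n generators) of Cl(p,q) satisfies I^2 = (-1)^(q + n(n-1)/2).
p = 6, q = 2, n = p + q = 8
n(n-1)/2 = 8 * 7 / 2 = 28
Exponent = q + n(n-1)/2 = 2 + 28 = 30
I^2 = (-1)^30 = +1


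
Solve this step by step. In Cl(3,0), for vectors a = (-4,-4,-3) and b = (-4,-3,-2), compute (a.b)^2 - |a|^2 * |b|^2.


a . b = (-4)*(-4) + (-4)*(-3) + (-3)*(-2)
= 16 + 12 + 6 = 34
|a|^2 = (-4)^2 + (-4)^2 + (-3)^2 = 41
|b|^2 = (-4)^2 + (-3)^2 + (-2)^2 = 29
(a.b)^2 = 34^2 = 1156
|a|^2 * |b|^2 = 41 * 29 = 1189
Result = 1156 - 1189 = -33


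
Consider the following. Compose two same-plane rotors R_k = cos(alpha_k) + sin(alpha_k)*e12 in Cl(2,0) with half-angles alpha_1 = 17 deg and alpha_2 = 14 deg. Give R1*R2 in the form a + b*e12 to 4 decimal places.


Same-plane rotors commute and their half-angles add:
R1*R2 = cos(a1 + a2) + sin(a1 + a2)*e12.
a1 + a2 = 17 + 14 = 31 deg
cos(31 deg) = 0.8572
sin(31 deg) = 0.5150
R1*R2 = 0.8572 + 0.5150*e12


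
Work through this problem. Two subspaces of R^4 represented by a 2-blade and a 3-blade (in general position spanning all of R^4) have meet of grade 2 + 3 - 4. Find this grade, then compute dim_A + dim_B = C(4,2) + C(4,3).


Meet grade = grade(A) + grade(B) - n
= 2 + 3 - 4 = 1
C(4,2) = 6
C(4,3) = 4
dim_A + dim_B = 6 + 4 = 10


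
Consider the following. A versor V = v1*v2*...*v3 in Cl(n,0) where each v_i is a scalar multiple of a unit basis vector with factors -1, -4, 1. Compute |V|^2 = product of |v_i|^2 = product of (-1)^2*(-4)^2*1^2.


Each vector v_i has |v_i|^2 = s_i^2
Squared scales: (-1)^2 = 1, (-4)^2 = 16, 1^2 = 1
|V|^2 = 1 * 16 * 1
= 16


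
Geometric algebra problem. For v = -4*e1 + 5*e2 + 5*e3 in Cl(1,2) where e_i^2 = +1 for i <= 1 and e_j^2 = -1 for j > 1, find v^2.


v^2 = sum of c_i^2 * e_i^2
Positive signature terms (e_i^2 = +1): (-4)^2 = 16
Negative signature terms (e_j^2 = -1): 5^2 + 5^2 = 50
v^2 = 16 - 50 = -34


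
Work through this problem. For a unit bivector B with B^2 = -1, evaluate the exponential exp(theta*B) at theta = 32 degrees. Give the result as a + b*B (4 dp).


For a unit bivector B with B^2 = -1, the exponential series gives
e^(theta*B) = cos(theta) + sin(theta)*B (the GA analogue of Euler's formula).
theta = 32 degrees = 0.558505 rad
cos(32 deg) = 0.8480
sin(32 deg) = 0.5299
exp(theta*B) = 0.8480 + 0.5299*B


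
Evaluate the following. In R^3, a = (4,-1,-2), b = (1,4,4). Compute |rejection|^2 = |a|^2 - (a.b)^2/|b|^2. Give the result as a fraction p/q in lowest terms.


|a|^2 = 4^2 + (-1)^2 + (-2)^2 = 21
|b|^2 = 1^2 + 4^2 + 4^2 = 33
a . b = 4*1 + (-1)*4 + (-2)*4 = -8
(a.b)^2 = (-8)^2 = 64
|rej|^2 = 21 - 64/33
= (693 - 64)/33
= 629/33
In lowest terms: 629/33


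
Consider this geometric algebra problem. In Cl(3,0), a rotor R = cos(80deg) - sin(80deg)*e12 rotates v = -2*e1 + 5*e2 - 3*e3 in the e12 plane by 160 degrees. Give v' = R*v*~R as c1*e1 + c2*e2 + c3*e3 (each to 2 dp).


Rotor R = cos(80deg) - sin(80deg)*e12
Rotation angle theta = 2 * 80 = 160 degrees in the e12 plane (e1 -> e2).
The component perpendicular to the plane (e3) is invariant: v'_3 = v3 = -3.00
cos(160deg) = -0.9397, sin(160deg) = 0.3420
v'_1 = v1*cos(theta) - v2*sin(theta) = -2*(-0.9397) - 5*0.3420 = 0.17
v'_2 = v1*sin(theta) + v2*cos(theta) = -2*0.3420 + 5*(-0.9397) = -5.38
v' = 0.17*e1 - 5.38*e2 - 3.00*e3


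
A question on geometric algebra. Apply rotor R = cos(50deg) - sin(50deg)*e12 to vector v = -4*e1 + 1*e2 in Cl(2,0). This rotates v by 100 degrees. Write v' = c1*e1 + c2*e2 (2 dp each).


Rotor R = cos(50deg) - sin(50deg)*e12
Rotation angle theta = 2 * 50 = 100 degrees
v' = R*v*~R rotates v by theta.
cos(100deg) = -0.1736, sin(100deg) = 0.9848
v'_1 = -4*cos(100deg) - 1*sin(100deg)
= -4*(-0.1736) - 1*0.9848
= -0.29
v'_2 = -4*sin(100deg) + 1*cos(100deg)
= -4*0.9848 + 1*(-0.1736)
= -4.11
v' = -0.29*e1 - 4.11*e2


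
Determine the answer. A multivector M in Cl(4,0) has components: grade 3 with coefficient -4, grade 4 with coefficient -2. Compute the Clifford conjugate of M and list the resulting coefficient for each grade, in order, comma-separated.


Clifford conjugate sign for grade k: (-1)^(k(k+1)/2)
Grade 3: (-1)^(3*4/2) = (-1)^6 = 1, coeff -4 -> -4
Grade 4: (-1)^(4*5/2) = (-1)^10 = 1, coeff -2 -> -2
Conjugated coefficients: -4, -2


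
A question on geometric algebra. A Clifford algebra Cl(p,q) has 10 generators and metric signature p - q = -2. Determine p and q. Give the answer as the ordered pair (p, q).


We need p + q = 10 and p - q = -2.
Adding: 2p = 10 + (-2) = 8, so p = 4.
Then q = 10 - 4 = 6.
(p, q) = (4, 6)


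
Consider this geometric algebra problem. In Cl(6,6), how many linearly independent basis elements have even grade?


Even subalgebra dimension = 2^(n-1)
n = 6 + 6 = 12
2^(12 - 1) = 2^11 = 2048
Verification: sum of C(12,k) for even k = 1 + 66 + 495 + 924 + 495 + 66 + 1 = 2048
Result = 2048


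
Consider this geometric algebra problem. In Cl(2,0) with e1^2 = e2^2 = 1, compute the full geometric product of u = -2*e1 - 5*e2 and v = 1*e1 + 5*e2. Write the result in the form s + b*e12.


Expand: (-2*e1 - 5*e2)(1*e1 + 5*e2)
= (-2)*1*e1e1 + (-2)*5*e1e2 + (-5)*1*e2e1 + (-5)*5*e2e2
Using e1^2 = e2^2 = 1, e2e1 = -e1e2:
Scalar part s = (-2)*1 + (-5)*5 = -2 + (-25) = -27
Bivector part b = (-2)*5 - (-5)*1 = -10 - (-5) = -5
uv = -27 - 5*e12


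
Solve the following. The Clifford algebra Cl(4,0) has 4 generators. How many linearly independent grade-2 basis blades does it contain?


Number of grade-k basis blades in Cl(p,q) with n = p + q is C(n, k).
n = 4 + 0 = 4
C(4, 2) = 4! / (2! * 2!)
= 24 / (2 * 2)
= 6


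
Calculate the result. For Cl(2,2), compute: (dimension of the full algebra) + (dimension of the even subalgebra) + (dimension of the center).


n = 2 + 2 = 4
Total dim = 2^4 = 16
Even subalgebra dim = 2^3 = 8
n is even, so center dim = 1
Sum = 16 + 8 + 1 = 25


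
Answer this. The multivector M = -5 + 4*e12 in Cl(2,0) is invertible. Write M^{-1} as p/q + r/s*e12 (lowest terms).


M = -5 + 4*e12, where e12^2 = -1.
Since M commutes with its reverse ~M = a - b*e12, M * ~M = a^2 - b^2*e12^2 = a^2 + b^2.
So M^{-1} = ~M / (a^2 + b^2) = (a - b*e12)/(a^2 + b^2).
a^2 + b^2 = 25 + 16 = 41
Scalar part = -5/41 = -5/41
Bivector coeff = -4/41 = -4/41
M^{-1} = -5/41 - 4/41*e12


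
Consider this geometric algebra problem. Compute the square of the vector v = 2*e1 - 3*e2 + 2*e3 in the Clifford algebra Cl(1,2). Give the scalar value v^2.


v^2 = sum of c_i^2 * e_i^2
Positive signature terms (e_i^2 = +1): 2^2 = 4
Negative signature terms (e_j^2 = -1): (-3)^2 + 2^2 = 13
v^2 = 4 - 13 = -9


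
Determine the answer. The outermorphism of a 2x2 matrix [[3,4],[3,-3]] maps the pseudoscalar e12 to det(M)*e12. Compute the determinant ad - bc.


The outermorphism of a linear map f sends e1^e2 to f(e1)^f(e2).
f(e1) = 3*e1 + 3*e2
f(e2) = 4*e1 - 3*e2
f(e1) ^ f(e2) = (3*e1 + 3*e2) ^ (4*e1 - 3*e2)
= 3*(-3)*e12 + 3*4*e21
= (-9 - 12)*e12
= -21*e12
Coefficient = -21


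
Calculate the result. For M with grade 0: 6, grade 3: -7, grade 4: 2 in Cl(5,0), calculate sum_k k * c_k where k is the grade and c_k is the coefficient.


Grade-weighted sum = sum of grade_k * coefficient_k
0*6 = 0
3*(-7) = -21
4*2 = 8
Total = 0 + (-21) + 8 = -13


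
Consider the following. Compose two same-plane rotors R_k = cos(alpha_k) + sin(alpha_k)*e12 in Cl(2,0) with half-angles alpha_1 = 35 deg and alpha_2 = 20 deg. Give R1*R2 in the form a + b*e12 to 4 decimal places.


Same-plane rotors commute and their half-angles add:
R1*R2 = cos(a1 + a2) + sin(a1 + a2)*e12.
a1 + a2 = 35 + 20 = 55 deg
cos(55 deg) = 0.5736
sin(55 deg) = 0.8192
R1*R2 = 0.5736 + 0.8192*e12


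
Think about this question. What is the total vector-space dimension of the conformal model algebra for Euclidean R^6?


The conformal model of R^6 uses Cl(7,1): the 6 Euclidean generators plus two extra orthogonal generators e+ (e+^2 = +1) and e- (e-^2 = -1), from which the null vectors e0, einf are built.
Number of generators m = 6 + 2 = 8.
dim Cl(p,q) = 2^m = 2^8 = 256


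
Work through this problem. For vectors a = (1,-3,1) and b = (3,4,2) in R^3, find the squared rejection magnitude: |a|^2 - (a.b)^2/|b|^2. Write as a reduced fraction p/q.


|a|^2 = 1^2 + (-3)^2 + 1^2 = 11
|b|^2 = 3^2 + 4^2 + 2^2 = 29
a . b = 1*3 + (-3)*4 + 1*2 = -7
(a.b)^2 = (-7)^2 = 49
|rej|^2 = 11 - 49/29
= (319 - 49)/29
= 270/29
In lowest terms: 270/29


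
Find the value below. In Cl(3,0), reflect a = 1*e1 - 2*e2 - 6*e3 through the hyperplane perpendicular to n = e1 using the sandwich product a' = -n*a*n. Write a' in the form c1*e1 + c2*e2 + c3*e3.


Reflection formula: a' = -n*a*n, with n = e1 (unit vector, n^2 = 1).
For reflection through hyperplane perp to e1:
The component along e1 flips sign, others stay.
a = (1, -2, -6)
a' = (-1, -2, -6)
a' = -1*e1 - 2*e2 - 6*e3


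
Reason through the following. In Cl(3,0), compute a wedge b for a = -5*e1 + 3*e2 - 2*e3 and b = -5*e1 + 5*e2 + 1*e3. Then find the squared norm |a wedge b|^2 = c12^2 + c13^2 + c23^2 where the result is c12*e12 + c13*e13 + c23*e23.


a wedge b = (a1*b2 - a2*b1)*e12 + (a1*b3 - a3*b1)*e13 + (a2*b3 - a3*b2)*e23
e12 coeff: (-5)*5 - 3*(-5) = -25 - (-15) = -10
e13 coeff: (-5)*1 - (-2)*(-5) = -5 - 10 = -15
e23 coeff: 3*1 - (-2)*5 = 3 - (-10) = 13
|a wedge b|^2 = (-10)^2 + (-15)^2 + 13^2
= 100 + 225 + 169
= 494


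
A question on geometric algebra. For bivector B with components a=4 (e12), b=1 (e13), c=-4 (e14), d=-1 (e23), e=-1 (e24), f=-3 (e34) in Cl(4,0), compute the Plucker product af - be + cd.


Plucker relation: af - be + cd
a*f = 4*(-3) = -12
b*e = 1*(-1) = -1
c*d = (-4)*(-1) = 4
af - be + cd = -12 - (-1) + 4
= -7


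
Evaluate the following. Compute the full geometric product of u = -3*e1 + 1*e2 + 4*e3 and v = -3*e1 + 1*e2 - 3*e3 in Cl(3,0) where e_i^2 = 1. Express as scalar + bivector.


In Cl(3,0): e_i^2 = 1, e_ie_j = -e_je_i for i != j.
Scalar part = u . v = (-3)*(-3) + 1*1 + 4*(-3)
= 9 + 1 + (-12) = -2
e12 coeff = (-3)*1 - 1*(-3) = -3 - (-3) = 0
e13 coeff = (-3)*(-3) - 4*(-3) = 9 - (-12) = 21
e23 coeff = 1*(-3) - 4*1 = -3 - 4 = -7
uv = -2 + 0*e12 + 21*e13 - 7*e23


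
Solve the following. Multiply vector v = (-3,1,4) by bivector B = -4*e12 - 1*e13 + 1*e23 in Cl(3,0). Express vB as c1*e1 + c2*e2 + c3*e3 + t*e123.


vB has grade-1 (vector) and grade-3 (trivector) parts: vB = (v _| B) + (v ^ B).
Vector part <vB>_1:
  e1: -v2*b12 - v3*b13 = -(1)*(-4) - (4)*(-1) = 8
  e2: v1*b12 - v3*b23 = (-3)*(-4) - (4)*(1) = 8
  e3: v1*b13 + v2*b23 = (-3)*(-1) + (1)*(1) = 4
Trivector part <vB>_3:
  e123: v1*b23 - v2*b13 + v3*b12 = (-3)*(1) - (1)*(-1) + (4)*(-4) = -18
vB = 8*e1 + 8*e2 + 4*e3 - 18*e123


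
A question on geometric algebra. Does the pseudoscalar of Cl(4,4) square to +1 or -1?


The pseudoscalar I = e1...e_n (product of all n generators) of Cl(p,q) satisfies I^2 = (-1)^(q + n(n-1)/2).
p = 4, q = 4, n = p + q = 8
n(n-1)/2 = 8 * 7 / 2 = 28
Exponent = q + n(n-1)/2 = 4 + 28 = 32
I^2 = (-1)^32 = +1


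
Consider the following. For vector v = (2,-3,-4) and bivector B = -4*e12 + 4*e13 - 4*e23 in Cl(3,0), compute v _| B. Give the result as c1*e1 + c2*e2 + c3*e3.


Left contraction v _| B = <vB>_1 (grade-1 part of the geometric product vB).
Using e1_|e12 = e2, e2_|e12 = -e1, e1_|e13 = e3, e3_|e13 = -e1, e2_|e23 = e3, e3_|e23 = -e2:
e1 coeff: -v2*b12 - v3*b13 = -(-3)*(-4) - (-4)*(4) = 4
e2 coeff: v1*b12 - v3*b23 = (2)*(-4) - (-4)*(-4) = -24
e3 coeff: v1*b13 + v2*b23 = (2)*(4) + (-3)*(-4) = 20
v _| B = 4*e1 - 24*e2 + 20*e3


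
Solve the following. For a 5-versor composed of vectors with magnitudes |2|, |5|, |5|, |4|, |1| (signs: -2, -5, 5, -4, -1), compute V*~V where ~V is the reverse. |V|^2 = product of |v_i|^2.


Each vector v_i has |v_i|^2 = s_i^2
Squared scales: (-2)^2 = 4, (-5)^2 = 25, 5^2 = 25, (-4)^2 = 16, (-1)^2 = 1
|V|^2 = 4 * 25 * 25 * 16 * 1
= 40000


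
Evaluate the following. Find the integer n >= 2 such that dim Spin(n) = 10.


dim Spin(n) = dim so(n) = n(n-1)/2.
Solve n(n-1)/2 = 10, i.e. n^2 - n - 20 = 0.
Discriminant = 1 + 8*10 = 81
n = (1 + sqrt(81))/2 = (1 + 9)/2 = 5


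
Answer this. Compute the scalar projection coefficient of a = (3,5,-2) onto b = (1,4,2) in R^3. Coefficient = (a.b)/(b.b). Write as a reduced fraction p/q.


Projection coefficient = (a . b) / (b . b)
a . b = 3*1 + 5*4 + (-2)*2
= 3 + 20 + (-4) = 19
b . b = 1^2 + 4^2 + 2^2
= 1 + 16 + 4 = 21
Coefficient = 19/21
In lowest terms: 19/21


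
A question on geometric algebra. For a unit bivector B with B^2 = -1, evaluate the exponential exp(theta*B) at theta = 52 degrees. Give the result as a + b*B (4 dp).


For a unit bivector B with B^2 = -1, the exponential series gives
e^(theta*B) = cos(theta) + sin(theta)*B (the GA analogue of Euler's formula).
theta = 52 degrees = 0.907571 rad
cos(52 deg) = 0.6157
sin(52 deg) = 0.7880
exp(theta*B) = 0.6157 + 0.7880*B


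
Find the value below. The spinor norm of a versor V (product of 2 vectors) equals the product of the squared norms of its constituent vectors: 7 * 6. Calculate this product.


Spinor norm N(V) = |v1|^2 * |v2|^2 * ... * |v2|^2
= 7 * 6
Running product: 7, 42
N(V) = 42


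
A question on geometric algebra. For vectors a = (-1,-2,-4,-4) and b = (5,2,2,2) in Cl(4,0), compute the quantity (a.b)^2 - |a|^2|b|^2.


a . b = (-1)*5 + (-2)*2 + (-4)*2 + (-4)*2
= -5 + (-4) + (-8) + (-8) = -25
|a|^2 = (-1)^2 + (-2)^2 + (-4)^2 + (-4)^2 = 37
|b|^2 = 5^2 + 2^2 + 2^2 + 2^2 = 37
(a.b)^2 = (-25)^2 = 625
|a|^2 * |b|^2 = 37 * 37 = 1369
Result = 625 - 1369 = -744


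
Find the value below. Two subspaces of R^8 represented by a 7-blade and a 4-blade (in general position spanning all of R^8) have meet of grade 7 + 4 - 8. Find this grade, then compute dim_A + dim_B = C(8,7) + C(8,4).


Meet grade = grade(A) + grade(B) - n
= 7 + 4 - 8 = 3
C(8,7) = 8
C(8,4) = 70
dim_A + dim_B = 8 + 70 = 78


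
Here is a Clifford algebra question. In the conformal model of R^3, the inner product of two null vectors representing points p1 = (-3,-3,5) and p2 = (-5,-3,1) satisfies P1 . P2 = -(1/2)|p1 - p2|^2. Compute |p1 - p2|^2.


p1 - p2 = (2, 0, 4)
|p1 - p2|^2 = 2^2 + 0^2 + 4^2
= 4 + 0 + 16
= 20


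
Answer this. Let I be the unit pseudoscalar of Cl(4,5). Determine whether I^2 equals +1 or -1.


The pseudoscalar I = e1...e_n (product of all n generators) of Cl(p,q) satisfies I^2 = (-1)^(q + n(n-1)/2).
p = 4, q = 5, n = p + q = 9
n(n-1)/2 = 9 * 8 / 2 = 36
Exponent = q + n(n-1)/2 = 5 + 36 = 41
I^2 = (-1)^41 = -1


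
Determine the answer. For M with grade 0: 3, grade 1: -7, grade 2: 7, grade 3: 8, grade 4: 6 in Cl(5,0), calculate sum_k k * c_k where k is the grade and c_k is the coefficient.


Grade-weighted sum = sum of grade_k * coefficient_k
0*3 = 0
1*(-7) = -7
2*7 = 14
3*8 = 24
4*6 = 24
Total = 0 + (-7) + 14 + 24 + 24 = 55


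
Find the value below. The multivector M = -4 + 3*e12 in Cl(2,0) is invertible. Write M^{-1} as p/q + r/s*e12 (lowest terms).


M = -4 + 3*e12, where e12^2 = -1.
Since M commutes with its reverse ~M = a - b*e12, M * ~M = a^2 - b^2*e12^2 = a^2 + b^2.
So M^{-1} = ~M / (a^2 + b^2) = (a - b*e12)/(a^2 + b^2).
a^2 + b^2 = 16 + 9 = 25
Scalar part = -4/25 = -4/25
Bivector coeff = -3/25 = -3/25
M^{-1} = -4/25 - 3/25*e12


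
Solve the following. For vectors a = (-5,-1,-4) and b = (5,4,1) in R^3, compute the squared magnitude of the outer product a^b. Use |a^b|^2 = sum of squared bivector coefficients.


a wedge b = (a1*b2 - a2*b1)*e12 + (a1*b3 - a3*b1)*e13 + (a2*b3 - a3*b2)*e23
e12 coeff: (-5)*4 - (-1)*5 = -20 - (-5) = -15
e13 coeff: (-5)*1 - (-4)*5 = -5 - (-20) = 15
e23 coeff: (-1)*1 - (-4)*4 = -1 - (-16) = 15
|a wedge b|^2 = (-15)^2 + 15^2 + 15^2
= 225 + 225 + 225
= 675
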